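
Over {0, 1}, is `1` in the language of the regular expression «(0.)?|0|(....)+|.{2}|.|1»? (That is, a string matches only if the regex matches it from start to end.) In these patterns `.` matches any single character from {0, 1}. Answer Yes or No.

Yes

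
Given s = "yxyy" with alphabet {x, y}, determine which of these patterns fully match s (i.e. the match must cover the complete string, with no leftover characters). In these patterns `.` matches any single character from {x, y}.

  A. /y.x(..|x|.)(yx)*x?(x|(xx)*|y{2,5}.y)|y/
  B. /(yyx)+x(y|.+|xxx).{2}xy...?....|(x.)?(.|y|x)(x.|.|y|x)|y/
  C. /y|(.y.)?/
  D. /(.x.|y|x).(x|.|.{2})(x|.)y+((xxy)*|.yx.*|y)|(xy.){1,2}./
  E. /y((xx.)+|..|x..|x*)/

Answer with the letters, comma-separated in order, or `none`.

E

A → no match
B → no match
C → no match
D → no match
E → match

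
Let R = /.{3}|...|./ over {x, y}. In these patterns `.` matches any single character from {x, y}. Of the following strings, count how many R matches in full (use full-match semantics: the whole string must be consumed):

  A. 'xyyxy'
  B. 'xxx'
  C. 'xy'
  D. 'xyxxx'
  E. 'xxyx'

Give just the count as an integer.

A. 'xyyxy' → no match
B. 'xxx' → match
C. 'xy' → no match
D. 'xyxxx' → no match
E. 'xxyx' → no match
Total matched: 1

1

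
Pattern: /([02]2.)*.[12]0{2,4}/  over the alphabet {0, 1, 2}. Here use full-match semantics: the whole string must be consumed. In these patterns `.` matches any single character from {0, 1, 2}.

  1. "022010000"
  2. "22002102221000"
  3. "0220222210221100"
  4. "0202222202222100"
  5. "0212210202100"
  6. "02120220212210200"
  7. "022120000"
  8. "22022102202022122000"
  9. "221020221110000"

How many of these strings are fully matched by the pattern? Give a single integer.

1 → match
2 → match
3 → match
4 → match
5 → match
6 → no match
7 → match
8 → match
9 → match
Total matched: 8

8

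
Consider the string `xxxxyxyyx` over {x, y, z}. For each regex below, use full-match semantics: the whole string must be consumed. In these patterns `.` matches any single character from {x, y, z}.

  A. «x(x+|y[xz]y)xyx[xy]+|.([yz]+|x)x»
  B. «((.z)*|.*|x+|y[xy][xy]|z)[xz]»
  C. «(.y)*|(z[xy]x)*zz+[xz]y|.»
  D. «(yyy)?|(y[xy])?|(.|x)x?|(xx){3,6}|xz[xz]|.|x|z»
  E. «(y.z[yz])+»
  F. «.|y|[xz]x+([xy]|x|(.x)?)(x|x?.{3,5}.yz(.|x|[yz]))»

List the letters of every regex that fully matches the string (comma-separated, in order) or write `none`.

A → match
B → match
C → no match
D → no match
E → no match — must start with `y`
F → no match

A, B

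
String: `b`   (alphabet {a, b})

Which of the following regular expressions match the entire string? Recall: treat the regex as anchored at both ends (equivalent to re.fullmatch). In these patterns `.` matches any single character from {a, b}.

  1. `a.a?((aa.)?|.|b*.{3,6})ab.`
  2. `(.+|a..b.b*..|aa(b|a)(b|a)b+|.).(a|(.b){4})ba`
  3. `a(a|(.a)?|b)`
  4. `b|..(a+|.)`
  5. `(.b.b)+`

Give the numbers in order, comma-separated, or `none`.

4

1 → no match — must start with `a`
2 → no match — must end with `ba`
3 → no match — must start with `a`
4 → match
5 → no match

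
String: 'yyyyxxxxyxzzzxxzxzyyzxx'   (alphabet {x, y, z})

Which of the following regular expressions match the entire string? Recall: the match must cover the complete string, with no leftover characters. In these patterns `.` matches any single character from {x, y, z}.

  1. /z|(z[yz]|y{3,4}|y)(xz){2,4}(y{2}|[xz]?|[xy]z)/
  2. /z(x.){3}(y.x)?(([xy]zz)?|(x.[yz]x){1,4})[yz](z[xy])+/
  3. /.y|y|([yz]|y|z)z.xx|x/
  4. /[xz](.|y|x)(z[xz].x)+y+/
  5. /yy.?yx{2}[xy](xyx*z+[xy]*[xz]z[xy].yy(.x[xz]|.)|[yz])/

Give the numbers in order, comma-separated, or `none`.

5

1 → no match
2 → no match — must start with 'zx'
3 → no match
4 → no match — must end with 'y'
5 → match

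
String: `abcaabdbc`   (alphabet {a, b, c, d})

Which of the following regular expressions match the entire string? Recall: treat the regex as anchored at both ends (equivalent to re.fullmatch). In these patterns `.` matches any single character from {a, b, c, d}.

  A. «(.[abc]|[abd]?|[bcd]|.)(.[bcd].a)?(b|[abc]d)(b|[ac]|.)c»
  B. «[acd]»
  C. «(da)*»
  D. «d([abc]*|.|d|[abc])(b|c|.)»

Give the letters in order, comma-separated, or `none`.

A

A → match
B → no match
C → no match
D → no match — must start with `d`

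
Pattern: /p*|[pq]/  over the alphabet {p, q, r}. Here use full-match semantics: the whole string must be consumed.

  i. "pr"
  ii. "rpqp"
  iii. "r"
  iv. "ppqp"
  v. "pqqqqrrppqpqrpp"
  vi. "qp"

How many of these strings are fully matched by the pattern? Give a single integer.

i → no match
ii → no match
iii → no match
iv → no match
v → no match
vi → no match
Total matched: 0

0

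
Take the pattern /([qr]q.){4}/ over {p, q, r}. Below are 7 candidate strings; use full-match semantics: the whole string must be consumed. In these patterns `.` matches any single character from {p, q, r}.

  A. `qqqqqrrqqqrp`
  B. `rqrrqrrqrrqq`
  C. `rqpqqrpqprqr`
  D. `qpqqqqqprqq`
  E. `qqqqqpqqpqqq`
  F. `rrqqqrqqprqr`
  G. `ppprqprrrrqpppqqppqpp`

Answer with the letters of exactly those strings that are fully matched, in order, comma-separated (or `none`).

A → no match
B → match
C → no match
D → no match
E → match
F → no match
G → no match

B, E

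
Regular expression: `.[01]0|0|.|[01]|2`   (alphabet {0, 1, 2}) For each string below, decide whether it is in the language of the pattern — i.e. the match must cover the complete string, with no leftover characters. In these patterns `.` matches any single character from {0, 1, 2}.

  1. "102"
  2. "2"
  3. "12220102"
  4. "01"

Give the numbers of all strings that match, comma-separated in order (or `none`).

2

1. "102" → no match
2. "2" → match
3. "12220102" → no match
4. "01" → no match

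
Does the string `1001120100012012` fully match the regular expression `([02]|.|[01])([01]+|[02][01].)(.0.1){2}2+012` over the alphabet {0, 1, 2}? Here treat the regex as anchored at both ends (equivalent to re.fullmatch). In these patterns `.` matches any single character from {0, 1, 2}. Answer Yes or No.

No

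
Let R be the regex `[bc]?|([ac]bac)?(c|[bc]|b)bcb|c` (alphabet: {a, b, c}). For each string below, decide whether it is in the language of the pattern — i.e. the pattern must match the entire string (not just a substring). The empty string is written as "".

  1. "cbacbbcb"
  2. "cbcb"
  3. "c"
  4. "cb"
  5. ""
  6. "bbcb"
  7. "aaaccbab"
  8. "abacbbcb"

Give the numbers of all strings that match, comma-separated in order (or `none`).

1. "cbacbbcb" → match
2. "cbcb" → match
3. "c" → match
4. "cb" → no match
5. "" → match
6. "bbcb" → match
7. "aaaccbab" → no match
8. "abacbbcb" → match

1, 2, 3, 5, 6, 8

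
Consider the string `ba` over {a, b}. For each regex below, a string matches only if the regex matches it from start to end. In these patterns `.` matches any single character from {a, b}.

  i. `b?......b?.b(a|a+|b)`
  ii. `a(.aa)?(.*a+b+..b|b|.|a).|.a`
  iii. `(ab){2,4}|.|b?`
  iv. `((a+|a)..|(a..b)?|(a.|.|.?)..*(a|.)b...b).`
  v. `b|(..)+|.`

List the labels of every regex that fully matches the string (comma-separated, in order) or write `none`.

ii, v

i → no match
ii → match
iii → no match
iv → no match
v → match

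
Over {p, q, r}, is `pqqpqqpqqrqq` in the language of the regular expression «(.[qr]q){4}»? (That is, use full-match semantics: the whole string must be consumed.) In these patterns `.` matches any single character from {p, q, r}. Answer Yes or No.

Yes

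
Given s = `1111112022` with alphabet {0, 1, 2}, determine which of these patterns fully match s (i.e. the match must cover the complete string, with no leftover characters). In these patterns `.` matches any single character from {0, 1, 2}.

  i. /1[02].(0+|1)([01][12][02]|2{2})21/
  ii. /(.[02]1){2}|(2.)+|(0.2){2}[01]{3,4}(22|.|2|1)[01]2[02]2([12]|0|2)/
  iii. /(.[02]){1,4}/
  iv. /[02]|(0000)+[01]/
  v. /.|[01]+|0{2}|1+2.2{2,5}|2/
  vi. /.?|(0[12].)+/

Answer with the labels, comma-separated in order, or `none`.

i → no match — must end with `21`
ii → no match
iii → no match
iv → no match
v → match
vi → no match

v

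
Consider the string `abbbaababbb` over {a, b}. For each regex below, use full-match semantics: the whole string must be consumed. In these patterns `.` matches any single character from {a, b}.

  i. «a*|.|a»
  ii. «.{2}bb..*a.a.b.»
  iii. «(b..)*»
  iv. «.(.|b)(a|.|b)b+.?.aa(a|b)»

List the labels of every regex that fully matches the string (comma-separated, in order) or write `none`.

i → no match
ii → match
iii → no match
iv → no match

ii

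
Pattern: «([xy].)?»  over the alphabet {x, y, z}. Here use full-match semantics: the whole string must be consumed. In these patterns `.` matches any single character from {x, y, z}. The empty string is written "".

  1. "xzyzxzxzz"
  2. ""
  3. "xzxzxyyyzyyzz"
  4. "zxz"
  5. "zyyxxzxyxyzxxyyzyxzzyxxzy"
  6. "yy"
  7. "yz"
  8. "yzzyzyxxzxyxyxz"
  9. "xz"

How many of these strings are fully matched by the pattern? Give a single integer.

1 → no match
2 → match
3 → no match
4 → no match
5 → no match
6 → match
7 → match
8 → no match
9 → match
Total matched: 4

4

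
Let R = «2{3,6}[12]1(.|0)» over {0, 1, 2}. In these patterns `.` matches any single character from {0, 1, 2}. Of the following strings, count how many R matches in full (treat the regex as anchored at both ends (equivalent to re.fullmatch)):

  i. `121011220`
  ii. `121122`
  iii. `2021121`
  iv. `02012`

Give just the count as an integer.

0

i. `121011220` → no match — must start with `2`
ii. `121122` → no match — must start with `2`
iii. `2021121` → no match
iv. `02012` → no match — must start with `2`
Total matched: 0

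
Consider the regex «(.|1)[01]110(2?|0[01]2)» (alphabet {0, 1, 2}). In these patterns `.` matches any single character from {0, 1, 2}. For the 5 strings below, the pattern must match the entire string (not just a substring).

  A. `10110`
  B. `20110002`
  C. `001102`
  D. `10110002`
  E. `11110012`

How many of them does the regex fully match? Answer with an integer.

A → match
B → match
C → match
D → match
E → match
Total matched: 5

5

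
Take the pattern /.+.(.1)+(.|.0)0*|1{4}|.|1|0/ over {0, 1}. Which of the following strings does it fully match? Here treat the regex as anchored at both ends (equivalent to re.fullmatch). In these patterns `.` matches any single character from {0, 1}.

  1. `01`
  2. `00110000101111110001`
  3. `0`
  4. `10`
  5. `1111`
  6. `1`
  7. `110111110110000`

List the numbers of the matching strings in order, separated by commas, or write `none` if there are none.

1 → no match
2 → no match
3 → match
4 → no match
5 → match
6 → match
7 → match

3, 5, 6, 7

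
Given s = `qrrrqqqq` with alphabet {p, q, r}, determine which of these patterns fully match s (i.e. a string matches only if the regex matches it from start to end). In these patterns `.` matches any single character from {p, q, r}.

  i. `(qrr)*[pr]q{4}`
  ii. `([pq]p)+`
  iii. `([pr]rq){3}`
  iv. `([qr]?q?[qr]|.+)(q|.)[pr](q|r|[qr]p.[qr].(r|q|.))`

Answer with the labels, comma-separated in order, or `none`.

i → match
ii → no match — must end with `p`
iii → no match — must end with `rq`
iv → no match

i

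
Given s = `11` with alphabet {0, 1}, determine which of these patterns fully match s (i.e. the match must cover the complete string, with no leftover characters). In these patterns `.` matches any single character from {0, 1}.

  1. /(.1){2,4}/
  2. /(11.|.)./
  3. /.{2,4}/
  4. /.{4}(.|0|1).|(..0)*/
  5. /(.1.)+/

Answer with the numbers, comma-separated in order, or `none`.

1 → no match
2 → match
3 → match
4 → no match
5 → no match

2, 3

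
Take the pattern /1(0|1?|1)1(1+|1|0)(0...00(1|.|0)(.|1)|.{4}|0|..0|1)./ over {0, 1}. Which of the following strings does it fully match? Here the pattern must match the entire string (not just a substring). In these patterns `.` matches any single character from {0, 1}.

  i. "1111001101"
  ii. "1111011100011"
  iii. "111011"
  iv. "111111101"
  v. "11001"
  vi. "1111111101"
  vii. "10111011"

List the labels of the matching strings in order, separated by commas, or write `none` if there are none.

i → no match
ii → match
iii → match
iv → match
v → match
vi → match
vii → no match

ii, iii, iv, v, vi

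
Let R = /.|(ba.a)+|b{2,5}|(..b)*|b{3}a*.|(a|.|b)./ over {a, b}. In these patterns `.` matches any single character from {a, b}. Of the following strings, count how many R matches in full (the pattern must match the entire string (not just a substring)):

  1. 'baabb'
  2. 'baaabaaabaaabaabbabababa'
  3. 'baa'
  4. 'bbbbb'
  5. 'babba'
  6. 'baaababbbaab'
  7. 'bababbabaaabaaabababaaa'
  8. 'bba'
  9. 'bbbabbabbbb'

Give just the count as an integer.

1

1. 'baabb' → no match
2 → no match
3. 'baa' → no match
4. 'bbbbb' → match
5. 'babba' → no match
6. 'baaababbbaab' → no match
7 → no match
8. 'bba' → no match
9. 'bbbabbabbbb' → no match
Total matched: 1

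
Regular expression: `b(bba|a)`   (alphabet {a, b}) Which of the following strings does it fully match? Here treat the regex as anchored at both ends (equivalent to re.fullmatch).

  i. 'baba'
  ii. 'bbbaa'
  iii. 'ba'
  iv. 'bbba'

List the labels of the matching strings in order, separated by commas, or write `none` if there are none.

i → no match
ii → no match
iii → match
iv → match

iii, iv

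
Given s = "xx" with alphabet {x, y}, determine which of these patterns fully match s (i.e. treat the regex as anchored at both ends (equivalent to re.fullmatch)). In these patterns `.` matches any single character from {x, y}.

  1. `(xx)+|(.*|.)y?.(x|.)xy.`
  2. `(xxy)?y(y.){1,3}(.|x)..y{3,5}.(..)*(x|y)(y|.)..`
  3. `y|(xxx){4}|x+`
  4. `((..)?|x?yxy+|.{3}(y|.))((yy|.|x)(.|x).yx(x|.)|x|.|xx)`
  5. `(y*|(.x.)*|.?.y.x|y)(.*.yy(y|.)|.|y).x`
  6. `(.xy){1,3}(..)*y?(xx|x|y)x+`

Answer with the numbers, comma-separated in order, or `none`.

1, 3, 4

1 → match
2 → no match
3 → match
4 → match
5 → no match
6 → no match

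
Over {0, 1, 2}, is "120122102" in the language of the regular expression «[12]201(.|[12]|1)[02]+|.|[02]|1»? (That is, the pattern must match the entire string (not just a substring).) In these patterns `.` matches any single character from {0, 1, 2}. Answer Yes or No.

No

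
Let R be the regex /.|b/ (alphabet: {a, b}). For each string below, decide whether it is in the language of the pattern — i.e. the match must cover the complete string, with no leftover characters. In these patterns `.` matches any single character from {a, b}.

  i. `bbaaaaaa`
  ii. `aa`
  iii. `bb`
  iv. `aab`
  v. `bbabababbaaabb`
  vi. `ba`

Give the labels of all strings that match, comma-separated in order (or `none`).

none

i → no match
ii → no match
iii → no match
iv → no match
v → no match
vi → no match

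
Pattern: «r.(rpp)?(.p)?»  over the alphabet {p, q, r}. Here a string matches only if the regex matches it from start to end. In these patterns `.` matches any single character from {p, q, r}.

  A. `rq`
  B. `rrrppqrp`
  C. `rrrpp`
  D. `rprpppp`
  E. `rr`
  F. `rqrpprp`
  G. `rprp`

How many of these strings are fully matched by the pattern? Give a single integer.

6

A → match
B → no match
C → match
D → match
E → match
F → match
G → match
Total matched: 6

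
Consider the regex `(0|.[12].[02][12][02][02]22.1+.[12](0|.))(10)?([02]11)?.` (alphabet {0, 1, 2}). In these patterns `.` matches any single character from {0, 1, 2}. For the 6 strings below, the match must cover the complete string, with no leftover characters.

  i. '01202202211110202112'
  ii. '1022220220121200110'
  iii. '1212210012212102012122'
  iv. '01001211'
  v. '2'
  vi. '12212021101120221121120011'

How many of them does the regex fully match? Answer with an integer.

i → match
ii → no match
iii → no match
iv → no match
v → no match
vi → no match
Total matched: 1

1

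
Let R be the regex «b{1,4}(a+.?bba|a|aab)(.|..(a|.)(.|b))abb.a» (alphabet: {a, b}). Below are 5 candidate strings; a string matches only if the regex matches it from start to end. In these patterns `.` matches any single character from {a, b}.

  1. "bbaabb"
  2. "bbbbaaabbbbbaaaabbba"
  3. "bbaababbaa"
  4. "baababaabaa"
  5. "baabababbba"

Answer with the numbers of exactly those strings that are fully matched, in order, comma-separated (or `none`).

1 → no match — must end with "a"
2 → no match
3 → no match
4 → no match
5 → match

5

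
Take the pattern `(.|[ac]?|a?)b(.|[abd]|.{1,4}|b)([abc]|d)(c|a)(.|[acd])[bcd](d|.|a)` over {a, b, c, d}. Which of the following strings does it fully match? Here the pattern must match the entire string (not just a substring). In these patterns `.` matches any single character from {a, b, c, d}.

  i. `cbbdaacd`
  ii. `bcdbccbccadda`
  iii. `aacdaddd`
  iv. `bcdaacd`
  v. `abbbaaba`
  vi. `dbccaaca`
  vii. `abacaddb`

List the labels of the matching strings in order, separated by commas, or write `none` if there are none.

i, iv, v, vi, vii

i → match
ii → no match
iii → no match
iv → match
v → match
vi → match
vii → match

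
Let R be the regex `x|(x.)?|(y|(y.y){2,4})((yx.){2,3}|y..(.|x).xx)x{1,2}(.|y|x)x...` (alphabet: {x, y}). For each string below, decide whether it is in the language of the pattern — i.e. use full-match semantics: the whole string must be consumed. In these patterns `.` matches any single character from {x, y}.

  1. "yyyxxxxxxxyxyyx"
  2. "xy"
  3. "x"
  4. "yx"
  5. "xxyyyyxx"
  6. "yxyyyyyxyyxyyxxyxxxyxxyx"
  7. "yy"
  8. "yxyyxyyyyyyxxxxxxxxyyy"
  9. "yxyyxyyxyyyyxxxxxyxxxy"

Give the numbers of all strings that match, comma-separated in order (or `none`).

1 → match
2 → match
3 → match
4 → no match
5 → no match
6 → match
7 → no match
8 → match
9 → match

1, 2, 3, 6, 8, 9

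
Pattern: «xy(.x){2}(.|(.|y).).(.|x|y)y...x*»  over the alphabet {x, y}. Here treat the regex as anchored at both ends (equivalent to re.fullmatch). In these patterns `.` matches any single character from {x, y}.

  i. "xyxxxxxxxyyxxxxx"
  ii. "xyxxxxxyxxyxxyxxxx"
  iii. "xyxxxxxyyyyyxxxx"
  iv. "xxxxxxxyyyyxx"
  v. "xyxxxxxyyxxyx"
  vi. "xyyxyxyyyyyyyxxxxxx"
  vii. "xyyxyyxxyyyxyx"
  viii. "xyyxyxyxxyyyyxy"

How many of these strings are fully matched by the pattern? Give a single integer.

4

i → match
ii → match
iii → match
iv → no match — must start with "xy"
v → no match
vi → match
vii → no match
viii → no match
Total matched: 4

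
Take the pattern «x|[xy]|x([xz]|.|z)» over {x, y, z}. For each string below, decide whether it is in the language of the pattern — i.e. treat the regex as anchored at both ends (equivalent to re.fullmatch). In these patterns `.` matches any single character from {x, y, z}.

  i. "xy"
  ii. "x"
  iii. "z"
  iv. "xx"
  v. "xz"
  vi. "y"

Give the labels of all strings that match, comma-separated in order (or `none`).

i → match
ii → match
iii → no match
iv → match
v → match
vi → match

i, ii, iv, v, vi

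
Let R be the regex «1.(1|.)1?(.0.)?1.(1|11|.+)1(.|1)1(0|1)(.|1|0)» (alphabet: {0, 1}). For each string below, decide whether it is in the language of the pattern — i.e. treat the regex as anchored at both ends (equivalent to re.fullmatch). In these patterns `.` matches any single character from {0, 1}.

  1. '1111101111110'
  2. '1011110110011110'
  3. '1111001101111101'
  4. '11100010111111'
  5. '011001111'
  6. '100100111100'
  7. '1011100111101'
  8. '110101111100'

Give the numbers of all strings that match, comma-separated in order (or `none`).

1, 2, 3, 4, 6, 7, 8

1 → match
2 → match
3 → match
4 → match
5 → no match — must start with '1'
6 → match
7 → match
8 → match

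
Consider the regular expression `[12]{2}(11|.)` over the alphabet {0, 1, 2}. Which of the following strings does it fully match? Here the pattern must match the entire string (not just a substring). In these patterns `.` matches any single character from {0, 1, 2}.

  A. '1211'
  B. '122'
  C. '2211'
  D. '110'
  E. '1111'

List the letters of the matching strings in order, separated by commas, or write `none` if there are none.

A, B, C, D, E

A. '1211' → match
B. '122' → match
C. '2211' → match
D. '110' → match
E. '1111' → match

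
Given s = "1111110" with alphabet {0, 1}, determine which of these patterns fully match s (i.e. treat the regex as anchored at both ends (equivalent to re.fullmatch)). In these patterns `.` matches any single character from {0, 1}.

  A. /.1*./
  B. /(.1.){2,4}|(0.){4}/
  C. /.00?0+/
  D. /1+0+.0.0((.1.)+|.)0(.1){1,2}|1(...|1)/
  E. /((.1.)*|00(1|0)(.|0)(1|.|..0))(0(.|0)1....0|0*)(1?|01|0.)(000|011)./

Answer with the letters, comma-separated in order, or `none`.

A

A → match
B → no match
C → no match
D → no match
E → no match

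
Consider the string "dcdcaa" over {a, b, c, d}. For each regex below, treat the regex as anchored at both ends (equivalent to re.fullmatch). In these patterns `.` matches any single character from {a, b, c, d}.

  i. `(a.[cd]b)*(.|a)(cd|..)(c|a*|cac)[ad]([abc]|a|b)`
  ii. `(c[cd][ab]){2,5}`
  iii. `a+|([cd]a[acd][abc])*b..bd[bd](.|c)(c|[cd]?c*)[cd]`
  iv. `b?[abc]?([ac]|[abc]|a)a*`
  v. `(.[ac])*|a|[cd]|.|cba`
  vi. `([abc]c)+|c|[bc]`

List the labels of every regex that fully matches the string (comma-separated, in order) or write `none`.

i, v

i → match
ii → no match — must start with "c"
iii → no match
iv → no match
v → match
vi → no match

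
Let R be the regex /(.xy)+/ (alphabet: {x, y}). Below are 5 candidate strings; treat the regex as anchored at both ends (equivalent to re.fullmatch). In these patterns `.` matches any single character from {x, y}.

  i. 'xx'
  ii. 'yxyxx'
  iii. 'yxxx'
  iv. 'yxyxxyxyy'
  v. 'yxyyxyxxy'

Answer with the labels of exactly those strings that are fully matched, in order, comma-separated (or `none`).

v

i → no match — must end with 'xy'
ii → no match — must end with 'xy'
iii → no match — must end with 'xy'
iv → no match — must end with 'xy'
v → match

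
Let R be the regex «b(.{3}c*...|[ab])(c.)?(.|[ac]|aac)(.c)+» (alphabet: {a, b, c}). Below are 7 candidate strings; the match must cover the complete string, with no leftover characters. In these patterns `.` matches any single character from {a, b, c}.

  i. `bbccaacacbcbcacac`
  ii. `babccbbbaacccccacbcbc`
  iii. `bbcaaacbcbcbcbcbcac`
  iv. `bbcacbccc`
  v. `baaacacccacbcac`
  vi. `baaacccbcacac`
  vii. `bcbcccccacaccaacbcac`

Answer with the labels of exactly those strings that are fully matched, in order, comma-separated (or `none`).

i, ii, iii, iv, v, vi, vii

i → match
ii → match
iii → match
iv → match
v → match
vi → match
vii → match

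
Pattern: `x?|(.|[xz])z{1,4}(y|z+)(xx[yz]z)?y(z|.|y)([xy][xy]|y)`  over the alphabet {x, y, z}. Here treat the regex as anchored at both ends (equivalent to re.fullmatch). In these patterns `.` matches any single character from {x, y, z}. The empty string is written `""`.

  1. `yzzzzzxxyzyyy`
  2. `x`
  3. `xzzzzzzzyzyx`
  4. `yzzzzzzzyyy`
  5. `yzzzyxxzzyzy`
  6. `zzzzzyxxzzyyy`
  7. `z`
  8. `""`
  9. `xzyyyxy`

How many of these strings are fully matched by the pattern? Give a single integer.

1 → match
2 → match
3 → match
4 → match
5 → match
6 → match
7 → no match
8 → match
9 → match
Total matched: 8

8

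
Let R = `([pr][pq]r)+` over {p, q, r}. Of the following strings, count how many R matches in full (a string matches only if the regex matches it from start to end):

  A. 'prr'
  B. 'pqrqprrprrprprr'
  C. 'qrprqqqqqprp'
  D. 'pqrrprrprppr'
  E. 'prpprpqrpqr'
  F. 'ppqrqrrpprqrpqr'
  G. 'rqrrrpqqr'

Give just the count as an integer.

1

A. 'prr' → no match
B → no match
C. 'qrprqqqqqprp' → no match — must end with 'r'
D. 'pqrrprrprppr' → match
E. 'prpprpqrpqr' → no match
F → no match
G. 'rqrrrpqqr' → no match
Total matched: 1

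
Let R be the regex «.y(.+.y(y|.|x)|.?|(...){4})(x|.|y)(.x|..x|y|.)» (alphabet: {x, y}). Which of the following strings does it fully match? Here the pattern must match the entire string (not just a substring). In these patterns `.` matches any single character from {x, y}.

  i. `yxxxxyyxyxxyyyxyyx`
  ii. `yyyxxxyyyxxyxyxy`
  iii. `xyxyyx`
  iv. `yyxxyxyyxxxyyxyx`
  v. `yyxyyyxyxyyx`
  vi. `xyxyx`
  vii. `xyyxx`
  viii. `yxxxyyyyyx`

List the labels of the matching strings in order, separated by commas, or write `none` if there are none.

ii, iii, iv, v, vi, vii

i → no match
ii → match
iii → match
iv → match
v → match
vi → match
vii → match
viii → no match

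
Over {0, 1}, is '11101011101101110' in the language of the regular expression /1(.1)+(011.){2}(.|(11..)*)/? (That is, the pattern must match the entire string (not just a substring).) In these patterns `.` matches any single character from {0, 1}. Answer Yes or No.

Yes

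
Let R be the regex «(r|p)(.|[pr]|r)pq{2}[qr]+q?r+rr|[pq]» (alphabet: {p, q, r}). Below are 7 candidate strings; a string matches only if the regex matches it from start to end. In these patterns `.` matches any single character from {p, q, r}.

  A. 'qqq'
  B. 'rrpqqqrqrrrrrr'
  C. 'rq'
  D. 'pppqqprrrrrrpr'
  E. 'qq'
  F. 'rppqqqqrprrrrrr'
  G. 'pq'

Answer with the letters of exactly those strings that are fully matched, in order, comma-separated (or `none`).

B

A. 'qqq' → no match
B → match
C. 'rq' → no match
D → no match
E. 'qq' → no match
F → no match
G. 'pq' → no match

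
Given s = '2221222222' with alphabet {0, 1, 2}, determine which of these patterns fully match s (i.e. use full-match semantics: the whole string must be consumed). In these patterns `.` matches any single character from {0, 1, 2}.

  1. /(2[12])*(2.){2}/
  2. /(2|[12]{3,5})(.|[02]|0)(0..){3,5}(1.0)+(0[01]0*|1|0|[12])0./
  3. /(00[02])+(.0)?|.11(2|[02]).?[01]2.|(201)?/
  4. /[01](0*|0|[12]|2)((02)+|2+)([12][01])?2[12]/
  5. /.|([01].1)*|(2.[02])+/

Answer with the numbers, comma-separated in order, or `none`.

1

1 → match
2 → no match
3 → no match
4 → no match
5 → no match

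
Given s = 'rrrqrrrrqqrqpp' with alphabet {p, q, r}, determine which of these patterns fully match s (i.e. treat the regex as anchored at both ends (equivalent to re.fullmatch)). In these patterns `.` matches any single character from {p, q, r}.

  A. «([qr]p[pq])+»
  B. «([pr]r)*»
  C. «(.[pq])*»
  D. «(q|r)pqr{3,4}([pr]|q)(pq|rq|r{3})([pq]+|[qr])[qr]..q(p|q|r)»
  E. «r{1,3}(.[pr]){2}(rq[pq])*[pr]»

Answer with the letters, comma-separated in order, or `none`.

A → no match
B → no match
C → no match
D → no match
E → match

E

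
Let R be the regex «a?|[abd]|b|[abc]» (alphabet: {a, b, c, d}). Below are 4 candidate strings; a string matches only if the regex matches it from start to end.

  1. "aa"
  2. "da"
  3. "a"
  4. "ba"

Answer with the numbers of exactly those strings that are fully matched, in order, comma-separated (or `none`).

1 → no match
2 → no match
3 → match
4 → no match

3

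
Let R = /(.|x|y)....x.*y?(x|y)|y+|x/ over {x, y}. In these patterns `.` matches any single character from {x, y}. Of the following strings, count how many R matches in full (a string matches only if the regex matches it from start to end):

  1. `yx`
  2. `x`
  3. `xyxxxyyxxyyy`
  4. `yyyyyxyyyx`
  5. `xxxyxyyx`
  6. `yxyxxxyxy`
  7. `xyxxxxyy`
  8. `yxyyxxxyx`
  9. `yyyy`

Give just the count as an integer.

6

1. `yx` → no match
2. `x` → match
3. `xyxxxyyxxyyy` → no match
4. `yyyyyxyyyx` → match
5. `xxxyxyyx` → no match
6. `yxyxxxyxy` → match
7. `xyxxxxyy` → match
8. `yxyyxxxyx` → match
9. `yyyy` → match
Total matched: 6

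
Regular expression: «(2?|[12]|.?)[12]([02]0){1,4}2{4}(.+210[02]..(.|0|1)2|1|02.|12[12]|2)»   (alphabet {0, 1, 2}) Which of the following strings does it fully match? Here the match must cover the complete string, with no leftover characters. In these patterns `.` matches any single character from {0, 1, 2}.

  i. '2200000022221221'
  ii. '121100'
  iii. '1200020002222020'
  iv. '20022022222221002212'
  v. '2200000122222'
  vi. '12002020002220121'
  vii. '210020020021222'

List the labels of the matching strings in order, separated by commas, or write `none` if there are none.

iii

i → no match
ii. '121100' → no match
iii → match
iv → no match
v → no match
vi → no match
vii → no match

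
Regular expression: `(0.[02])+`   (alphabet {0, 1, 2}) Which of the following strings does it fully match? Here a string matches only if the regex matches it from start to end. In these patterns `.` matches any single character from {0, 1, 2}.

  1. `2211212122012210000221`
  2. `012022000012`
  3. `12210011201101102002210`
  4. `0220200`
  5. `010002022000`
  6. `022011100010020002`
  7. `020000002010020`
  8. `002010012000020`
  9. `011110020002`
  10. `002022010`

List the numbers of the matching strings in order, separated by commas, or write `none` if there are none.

1 → no match — must start with `0`
2 → match
3 → no match — must start with `0`
4 → no match
5 → match
6 → no match
7 → match
8 → match
9 → no match
10 → match

2, 5, 7, 8, 10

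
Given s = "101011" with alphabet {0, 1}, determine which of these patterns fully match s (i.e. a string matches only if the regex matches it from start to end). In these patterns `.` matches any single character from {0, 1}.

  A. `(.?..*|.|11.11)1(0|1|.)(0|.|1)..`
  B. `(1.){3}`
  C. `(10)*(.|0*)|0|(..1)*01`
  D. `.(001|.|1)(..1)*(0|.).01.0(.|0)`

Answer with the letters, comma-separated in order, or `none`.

B

A → no match
B → match
C → no match
D → no match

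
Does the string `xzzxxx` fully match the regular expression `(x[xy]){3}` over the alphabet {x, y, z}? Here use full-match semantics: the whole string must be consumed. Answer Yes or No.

No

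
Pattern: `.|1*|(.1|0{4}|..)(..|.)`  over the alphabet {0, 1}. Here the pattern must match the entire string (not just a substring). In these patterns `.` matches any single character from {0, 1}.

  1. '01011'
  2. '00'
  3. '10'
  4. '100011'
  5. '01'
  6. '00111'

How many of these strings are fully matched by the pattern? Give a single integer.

0

1 → no match
2 → no match
3 → no match
4 → no match
5 → no match
6 → no match
Total matched: 0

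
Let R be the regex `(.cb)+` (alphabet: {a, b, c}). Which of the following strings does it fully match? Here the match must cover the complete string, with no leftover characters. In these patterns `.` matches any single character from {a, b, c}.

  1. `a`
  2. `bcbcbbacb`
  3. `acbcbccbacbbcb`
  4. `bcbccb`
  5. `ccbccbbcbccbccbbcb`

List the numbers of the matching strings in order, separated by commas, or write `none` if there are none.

1. `a` → no match — must end with `cb`
2. `bcbcbbacb` → no match
3 → no match
4. `bcbccb` → match
5 → match

4, 5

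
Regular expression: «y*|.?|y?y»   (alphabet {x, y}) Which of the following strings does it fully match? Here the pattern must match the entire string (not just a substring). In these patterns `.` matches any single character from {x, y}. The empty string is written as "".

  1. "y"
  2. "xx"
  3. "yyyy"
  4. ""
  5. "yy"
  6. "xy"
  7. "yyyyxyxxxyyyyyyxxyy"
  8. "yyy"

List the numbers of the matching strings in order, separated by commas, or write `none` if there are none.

1 → match
2 → no match
3 → match
4 → match
5 → match
6 → no match
7 → no match
8 → match

1, 3, 4, 5, 8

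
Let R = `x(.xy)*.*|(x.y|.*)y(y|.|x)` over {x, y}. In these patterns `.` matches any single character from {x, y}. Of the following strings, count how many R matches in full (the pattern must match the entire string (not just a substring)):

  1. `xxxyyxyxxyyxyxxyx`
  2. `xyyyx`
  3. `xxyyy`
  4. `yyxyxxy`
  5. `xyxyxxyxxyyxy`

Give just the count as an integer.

4

1 → match
2 → match
3 → match
4 → no match
5 → match
Total matched: 4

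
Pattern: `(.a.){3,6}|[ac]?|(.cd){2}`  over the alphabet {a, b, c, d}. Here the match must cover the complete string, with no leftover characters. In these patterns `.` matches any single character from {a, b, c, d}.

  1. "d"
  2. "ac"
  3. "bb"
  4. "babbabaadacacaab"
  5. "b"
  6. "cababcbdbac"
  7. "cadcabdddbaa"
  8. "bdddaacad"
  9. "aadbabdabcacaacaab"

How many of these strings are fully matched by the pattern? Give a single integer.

1. "d" → no match
2. "ac" → no match
3. "bb" → no match
4 → no match
5. "b" → no match
6. "cababcbdbac" → no match
7. "cadcabdddbaa" → no match
8. "bdddaacad" → no match
9 → match
Total matched: 1

1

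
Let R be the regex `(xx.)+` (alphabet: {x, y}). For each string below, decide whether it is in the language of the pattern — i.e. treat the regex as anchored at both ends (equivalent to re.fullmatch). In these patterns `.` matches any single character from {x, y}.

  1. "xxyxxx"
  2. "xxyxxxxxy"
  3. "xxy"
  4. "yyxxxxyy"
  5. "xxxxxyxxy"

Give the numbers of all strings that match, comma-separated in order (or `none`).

1, 2, 3, 5

1 → match
2 → match
3 → match
4 → no match — must start with "xx"
5 → match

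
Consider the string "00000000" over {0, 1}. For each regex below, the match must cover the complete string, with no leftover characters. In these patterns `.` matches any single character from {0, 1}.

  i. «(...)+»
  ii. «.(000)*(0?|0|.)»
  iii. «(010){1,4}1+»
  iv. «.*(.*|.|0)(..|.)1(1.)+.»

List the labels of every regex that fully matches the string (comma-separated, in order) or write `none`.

i → no match
ii → match
iii → no match — must start with "010"
iv → no match

ii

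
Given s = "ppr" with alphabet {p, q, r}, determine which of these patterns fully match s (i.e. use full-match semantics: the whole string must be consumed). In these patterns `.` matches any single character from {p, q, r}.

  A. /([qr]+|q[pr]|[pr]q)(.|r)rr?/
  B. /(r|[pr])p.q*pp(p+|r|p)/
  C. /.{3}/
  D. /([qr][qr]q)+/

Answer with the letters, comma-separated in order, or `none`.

C

A → no match
B → no match
C → match
D → no match — must end with "q"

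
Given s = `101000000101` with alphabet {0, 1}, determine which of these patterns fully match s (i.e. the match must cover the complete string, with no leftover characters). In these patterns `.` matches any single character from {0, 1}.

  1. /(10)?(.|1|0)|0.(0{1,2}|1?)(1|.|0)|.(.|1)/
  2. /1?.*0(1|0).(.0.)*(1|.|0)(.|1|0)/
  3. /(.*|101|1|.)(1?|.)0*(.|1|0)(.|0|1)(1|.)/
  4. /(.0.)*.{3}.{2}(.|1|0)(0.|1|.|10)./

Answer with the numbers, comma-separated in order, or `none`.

1 → no match
2 → match
3 → match
4 → match

2, 3, 4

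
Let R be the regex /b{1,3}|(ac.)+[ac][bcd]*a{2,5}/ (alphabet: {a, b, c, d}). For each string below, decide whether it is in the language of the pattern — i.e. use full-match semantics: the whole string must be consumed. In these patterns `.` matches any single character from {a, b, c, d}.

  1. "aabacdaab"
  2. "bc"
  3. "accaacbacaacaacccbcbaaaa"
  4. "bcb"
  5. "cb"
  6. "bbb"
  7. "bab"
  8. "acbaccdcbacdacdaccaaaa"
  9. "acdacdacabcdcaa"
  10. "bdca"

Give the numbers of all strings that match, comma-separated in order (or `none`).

6

1 → no match
2 → no match
3 → no match
4 → no match
5 → no match
6 → match
7 → no match
8 → no match
9 → no match
10 → no match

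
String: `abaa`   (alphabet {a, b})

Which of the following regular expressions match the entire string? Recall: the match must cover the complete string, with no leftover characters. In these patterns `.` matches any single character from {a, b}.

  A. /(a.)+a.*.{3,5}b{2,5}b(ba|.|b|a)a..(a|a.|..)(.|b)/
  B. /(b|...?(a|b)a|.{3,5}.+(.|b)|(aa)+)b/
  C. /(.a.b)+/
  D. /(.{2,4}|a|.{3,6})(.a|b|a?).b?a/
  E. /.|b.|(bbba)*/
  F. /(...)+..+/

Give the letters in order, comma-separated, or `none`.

A → no match
B → no match — must end with `b`
C → no match — must end with `b`
D → match
E → no match
F → no match

D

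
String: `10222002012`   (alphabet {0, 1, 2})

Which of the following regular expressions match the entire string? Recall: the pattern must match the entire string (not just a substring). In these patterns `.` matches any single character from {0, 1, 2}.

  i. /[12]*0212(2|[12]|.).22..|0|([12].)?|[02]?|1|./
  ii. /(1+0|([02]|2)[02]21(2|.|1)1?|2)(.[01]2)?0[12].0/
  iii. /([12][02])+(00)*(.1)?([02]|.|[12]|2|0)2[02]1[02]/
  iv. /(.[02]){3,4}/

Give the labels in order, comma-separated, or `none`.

i → no match
ii → no match — must end with `0`
iii → match
iv → no match

iii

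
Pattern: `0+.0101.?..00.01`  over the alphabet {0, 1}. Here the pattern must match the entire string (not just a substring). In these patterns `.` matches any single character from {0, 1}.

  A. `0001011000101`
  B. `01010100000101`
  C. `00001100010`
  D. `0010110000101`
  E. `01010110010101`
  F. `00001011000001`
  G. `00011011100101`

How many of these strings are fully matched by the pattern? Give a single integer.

3

A → match
B → match
C → no match — must end with `01`
D → no match
E → no match
F → match
G → no match
Total matched: 3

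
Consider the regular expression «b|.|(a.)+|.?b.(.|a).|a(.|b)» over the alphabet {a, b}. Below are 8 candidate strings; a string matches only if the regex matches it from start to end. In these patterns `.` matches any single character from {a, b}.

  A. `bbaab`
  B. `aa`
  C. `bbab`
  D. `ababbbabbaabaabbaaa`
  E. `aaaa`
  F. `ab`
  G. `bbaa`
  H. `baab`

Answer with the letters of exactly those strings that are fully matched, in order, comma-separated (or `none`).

A. `bbaab` → match
B. `aa` → match
C. `bbab` → match
D → no match
E. `aaaa` → match
F. `ab` → match
G. `bbaa` → match
H. `baab` → match

A, B, C, E, F, G, H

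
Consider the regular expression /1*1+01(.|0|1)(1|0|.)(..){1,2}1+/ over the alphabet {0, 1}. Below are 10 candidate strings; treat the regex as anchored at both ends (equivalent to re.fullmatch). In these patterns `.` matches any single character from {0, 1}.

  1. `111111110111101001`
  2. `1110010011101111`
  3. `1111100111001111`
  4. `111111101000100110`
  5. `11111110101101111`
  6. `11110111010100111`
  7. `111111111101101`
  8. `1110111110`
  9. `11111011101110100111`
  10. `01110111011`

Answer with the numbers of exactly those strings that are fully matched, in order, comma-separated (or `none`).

1 → no match
2 → no match
3 → no match
4 → no match — must end with `1`
5 → match
6 → no match
7 → no match
8 → no match — must end with `1`
9 → no match
10 → no match

5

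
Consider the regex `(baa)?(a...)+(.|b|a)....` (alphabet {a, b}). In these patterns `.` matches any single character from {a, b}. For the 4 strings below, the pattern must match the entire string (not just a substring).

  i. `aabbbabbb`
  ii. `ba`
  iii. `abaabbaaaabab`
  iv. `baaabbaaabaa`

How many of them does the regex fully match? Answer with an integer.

i → match
ii → no match
iii → no match
iv → match
Total matched: 2

2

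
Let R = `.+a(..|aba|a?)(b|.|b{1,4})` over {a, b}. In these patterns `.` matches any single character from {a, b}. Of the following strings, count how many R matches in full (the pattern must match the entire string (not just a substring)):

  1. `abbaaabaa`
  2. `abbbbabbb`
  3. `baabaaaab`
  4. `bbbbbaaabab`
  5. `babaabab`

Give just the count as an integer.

5

1 → match
2 → match
3 → match
4 → match
5 → match
Total matched: 5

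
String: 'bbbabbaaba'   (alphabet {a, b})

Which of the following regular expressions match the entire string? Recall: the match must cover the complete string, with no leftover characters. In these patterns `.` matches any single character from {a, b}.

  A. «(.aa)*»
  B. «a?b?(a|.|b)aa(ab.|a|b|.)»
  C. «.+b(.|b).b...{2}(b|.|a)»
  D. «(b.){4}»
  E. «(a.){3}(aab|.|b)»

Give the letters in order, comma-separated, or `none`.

A → no match
B → no match
C → match
D → no match
E → no match — must start with 'a'

C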